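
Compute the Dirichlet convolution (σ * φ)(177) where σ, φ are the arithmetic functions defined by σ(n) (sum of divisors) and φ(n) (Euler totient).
(σ * φ)(177) = 708

Divisors of 177: [1, 3, 59, 177]. For each d | 177:
  d = 1: σ(1) · φ(177/1) = 1 · 116 = 116
  d = 3: σ(3) · φ(177/3) = 4 · 58 = 232
  d = 59: σ(59) · φ(177/59) = 60 · 2 = 120
  d = 177: σ(177) · φ(177/177) = 240 · 1 = 240
Summing: (σ * φ)(177) = 116 + 232 + 120 + 240 = 708.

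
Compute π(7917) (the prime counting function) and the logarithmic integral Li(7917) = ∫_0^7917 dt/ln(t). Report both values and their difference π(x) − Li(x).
π(7917) = 999;  Li(7917) ≈ 1017.18;  π(x) − Li(x) ≈ -18.18.

Direct count of primes ≤ 7917 gives π(7917) = 999. Numerical evaluation of the logarithmic integral gives Li(7917) ≈ 1017.18. The difference π(x) − Li(x) ≈ -18.18 is typically negative for small/moderate x (Li(x) overestimates), though Littlewood's theorem shows this sign changes infinitely often.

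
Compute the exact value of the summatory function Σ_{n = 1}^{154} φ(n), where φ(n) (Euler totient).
Σ_{n ≤ 154} φ(n) = 7236

Compute φ(n) for each 1 ≤ n ≤ 154: φ(1) = 1, φ(2) = 1, φ(3) = 2, φ(4) = 2, φ(5) = 4, φ(6) = 2, φ(7) = 6, φ(8) = 4, φ(9) = 6, φ(10) = 4, φ(11) = 10, φ(12) = 4, φ(13) = 12, φ(14) = 6, φ(15) = 8, φ(16) = 8, φ(17) = 16, φ(18) = 6, φ(19) = 18, φ(20) = 8, φ(21) = 12, φ(22) = 10, φ(23) = 22, φ(24) = 8, φ(25) = 20, φ(26) = 12, φ(27) = 18, φ(28) = 12, φ(29) = 28, φ(30) = 8, φ(31) = 30, φ(32) = 16, φ(33) = 20, φ(34) = 16, φ(35) = 24, φ(36) = 12, φ(37) = 36, φ(38) = 18, φ(39) = 24, φ(40) = 16, φ(41) = 40, φ(42) = 12, φ(43) = 42, φ(44) = 20, φ(45) = 24, φ(46) = 22, φ(47) = 46, φ(48) = 16, φ(49) = 42, φ(50) = 20, φ(51) = 32, φ(52) = 24, φ(53) = 52, φ(54) = 18, φ(55) = 40, φ(56) = 24, φ(57) = 36, φ(58) = 28, φ(59) = 58, φ(60) = 16, φ(61) = 60, φ(62) = 30, φ(63) = 36, φ(64) = 32, φ(65) = 48, φ(66) = 20, φ(67) = 66, φ(68) = 32, φ(69) = 44, φ(70) = 24, φ(71) = 70, φ(72) = 24, φ(73) = 72, φ(74) = 36, φ(75) = 40, φ(76) = 36, φ(77) = 60, φ(78) = 24, φ(79) = 78, φ(80) = 32, φ(81) = 54, φ(82) = 40, φ(83) = 82, φ(84) = 24, φ(85) = 64, φ(86) = 42, φ(87) = 56, φ(88) = 40, φ(89) = 88, φ(90) = 24, φ(91) = 72, φ(92) = 44, φ(93) = 60, φ(94) = 46, φ(95) = 72, φ(96) = 32, φ(97) = 96, φ(98) = 42, φ(99) = 60, φ(100) = 40, φ(101) = 100, φ(102) = 32, φ(103) = 102, φ(104) = 48, φ(105) = 48, φ(106) = 52, φ(107) = 106, φ(108) = 36, φ(109) = 108, φ(110) = 40, φ(111) = 72, φ(112) = 48, φ(113) = 112, φ(114) = 36, φ(115) = 88, φ(116) = 56, φ(117) = 72, φ(118) = 58, φ(119) = 96, φ(120) = 32, φ(121) = 110, φ(122) = 60, φ(123) = 80, φ(124) = 60, φ(125) = 100, φ(126) = 36, φ(127) = 126, φ(128) = 64, φ(129) = 84, φ(130) = 48, φ(131) = 130, φ(132) = 40, φ(133) = 108, φ(134) = 66, φ(135) = 72, φ(136) = 64, φ(137) = 136, φ(138) = 44, φ(139) = 138, φ(140) = 48, φ(141) = 92, φ(142) = 70, φ(143) = 120, φ(144) = 48, φ(145) = 112, φ(146) = 72, φ(147) = 84, φ(148) = 72, φ(149) = 148, φ(150) = 40, φ(151) = 150, φ(152) = 72, φ(153) = 96, φ(154) = 60. Summing all 154 values: 7236. (Average order: Σ_{n ≤ x} φ(n) ~ (3/π²) x². For x = 154, (3/π²)·154² ≈ 7208.80.)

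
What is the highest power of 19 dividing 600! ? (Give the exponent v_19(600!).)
v_19(600!) = 32

Legendre's formula: v_p(n!) = Σ_{k ≥ 1} ⌊n / p^k⌋. For p = 19, n = 600, the terms are:
  ⌊600/19^1⌋ = ⌊600/19⌋ = 31
  ⌊600/19^2⌋ = ⌊600/361⌋ = 1
(the next term ⌊600/19^3⌋ = 0, terminating the sum). Summing: v_19(600!) = 31 + 1 = 32.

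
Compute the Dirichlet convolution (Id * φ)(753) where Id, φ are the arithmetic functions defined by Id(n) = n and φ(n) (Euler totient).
(Id * φ)(753) = 2505

Divisors of 753: [1, 3, 251, 753]. For each d | 753:
  d = 1: Id(1) · φ(753/1) = 1 · 500 = 500
  d = 3: Id(3) · φ(753/3) = 3 · 250 = 750
  d = 251: Id(251) · φ(753/251) = 251 · 2 = 502
  d = 753: Id(753) · φ(753/753) = 753 · 1 = 753
Summing: (Id * φ)(753) = 500 + 750 + 502 + 753 = 2505.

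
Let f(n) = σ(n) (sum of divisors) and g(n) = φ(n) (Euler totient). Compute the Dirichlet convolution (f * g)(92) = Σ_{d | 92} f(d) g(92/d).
(σ * φ)(92) = 552

Divisors of 92: [1, 2, 4, 23, 46, 92]. For each d | 92:
  d = 1: σ(1) · φ(92/1) = 1 · 44 = 44
  d = 2: σ(2) · φ(92/2) = 3 · 22 = 66
  d = 4: σ(4) · φ(92/4) = 7 · 22 = 154
  d = 23: σ(23) · φ(92/23) = 24 · 2 = 48
  d = 46: σ(46) · φ(92/46) = 72 · 1 = 72
  d = 92: σ(92) · φ(92/92) = 168 · 1 = 168
Summing: (σ * φ)(92) = 44 + 66 + 154 + 48 + 72 + 168 = 552.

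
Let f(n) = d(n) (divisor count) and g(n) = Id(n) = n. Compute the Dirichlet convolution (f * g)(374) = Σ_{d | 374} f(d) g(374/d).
(d * Id)(374) = 988

Divisors of 374: [1, 2, 11, 17, 22, 34, 187, 374]. For each d | 374:
  d = 1: d(1) · Id(374/1) = 1 · 374 = 374
  d = 2: d(2) · Id(374/2) = 2 · 187 = 374
  d = 11: d(11) · Id(374/11) = 2 · 34 = 68
  d = 17: d(17) · Id(374/17) = 2 · 22 = 44
  d = 22: d(22) · Id(374/22) = 4 · 17 = 68
  d = 34: d(34) · Id(374/34) = 4 · 11 = 44
  d = 187: d(187) · Id(374/187) = 4 · 2 = 8
  d = 374: d(374) · Id(374/374) = 8 · 1 = 8
Summing: (d * Id)(374) = 374 + 374 + 68 + 44 + 68 + 44 + 8 + 8 = 988.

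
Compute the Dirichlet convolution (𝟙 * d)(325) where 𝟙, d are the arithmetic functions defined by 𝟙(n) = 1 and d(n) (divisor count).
(𝟙 * d)(325) = 18

Divisors of 325: [1, 5, 13, 25, 65, 325]. For each d | 325:
  d = 1: 𝟙(1) · d(325/1) = 1 · 6 = 6
  d = 5: 𝟙(5) · d(325/5) = 1 · 4 = 4
  d = 13: 𝟙(13) · d(325/13) = 1 · 3 = 3
  d = 25: 𝟙(25) · d(325/25) = 1 · 2 = 2
  d = 65: 𝟙(65) · d(325/65) = 1 · 2 = 2
  d = 325: 𝟙(325) · d(325/325) = 1 · 1 = 1
Summing: (𝟙 * d)(325) = 6 + 4 + 3 + 2 + 2 + 1 = 18.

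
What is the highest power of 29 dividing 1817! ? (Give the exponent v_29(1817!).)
v_29(1817!) = 64

Legendre's formula: v_p(n!) = Σ_{k ≥ 1} ⌊n / p^k⌋. For p = 29, n = 1817, the terms are:
  ⌊1817/29^1⌋ = ⌊1817/29⌋ = 62
  ⌊1817/29^2⌋ = ⌊1817/841⌋ = 2
(the next term ⌊1817/29^3⌋ = 0, terminating the sum). Summing: v_29(1817!) = 62 + 2 = 64.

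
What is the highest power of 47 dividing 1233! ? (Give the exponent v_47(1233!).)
v_47(1233!) = 26

Legendre's formula: v_p(n!) = Σ_{k ≥ 1} ⌊n / p^k⌋. For p = 47, n = 1233, the terms are:
  ⌊1233/47^1⌋ = ⌊1233/47⌋ = 26
(the next term ⌊1233/47^2⌋ = 0, terminating the sum). Summing: v_47(1233!) = 26 = 26.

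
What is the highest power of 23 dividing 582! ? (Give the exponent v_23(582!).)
v_23(582!) = 26

Legendre's formula: v_p(n!) = Σ_{k ≥ 1} ⌊n / p^k⌋. For p = 23, n = 582, the terms are:
  ⌊582/23^1⌋ = ⌊582/23⌋ = 25
  ⌊582/23^2⌋ = ⌊582/529⌋ = 1
(the next term ⌊582/23^3⌋ = 0, terminating the sum). Summing: v_23(582!) = 25 + 1 = 26.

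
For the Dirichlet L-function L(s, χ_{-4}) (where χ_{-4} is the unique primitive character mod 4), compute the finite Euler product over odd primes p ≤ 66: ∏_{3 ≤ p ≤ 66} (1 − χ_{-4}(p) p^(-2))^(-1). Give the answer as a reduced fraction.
∏ = 41649646786025278187758845901/45453901250007819878400000000

The odd primes p ≤ 66 are [3, 5, 7, 11, 13, 17, 19, 23, 29, 31, 37, 41, 43, 47, 53, 59, 61]. For each, χ(p) = 1 if p ≡ 1 mod 4, χ(p) = −1 if p ≡ 3 mod 4. Taking (1 − χ(p)/p^2)^(-1) = p^2/(p^2 − χ(p)): (1 − (-1)/3^2)^(-1) · (1 − (1)/5^2)^(-1) · (1 − (-1)/7^2)^(-1) · (1 − (-1)/11^2)^(-1) · (1 − (1)/13^2)^(-1) · (1 − (1)/17^2)^(-1) · (1 − (-1)/19^2)^(-1) · (1 − (-1)/23^2)^(-1) · (1 − (1)/29^2)^(-1) · (1 − (-1)/31^2)^(-1) · (1 − (1)/37^2)^(-1) · (1 − (1)/41^2)^(-1) · (1 − (-1)/43^2)^(-1) · (1 − (-1)/47^2)^(-1) · (1 − (1)/53^2)^(-1) · (1 − (-1)/59^2)^(-1) · (1 − (1)/61^2)^(-1) = 41649646786025278187758845901/45453901250007819878400000000.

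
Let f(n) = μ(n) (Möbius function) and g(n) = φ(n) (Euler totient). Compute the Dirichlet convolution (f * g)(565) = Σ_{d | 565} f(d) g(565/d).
(μ * φ)(565) = 333

Divisors of 565: [1, 5, 113, 565]. For each d | 565:
  d = 1: μ(1) · φ(565/1) = 1 · 448 = 448
  d = 5: μ(5) · φ(565/5) = -1 · 112 = -112
  d = 113: μ(113) · φ(565/113) = -1 · 4 = -4
  d = 565: μ(565) · φ(565/565) = 1 · 1 = 1
Summing: (μ * φ)(565) = 448 + -112 + -4 + 1 = 333.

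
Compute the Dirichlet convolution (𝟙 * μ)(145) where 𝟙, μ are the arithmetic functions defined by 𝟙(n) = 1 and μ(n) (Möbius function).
(𝟙 * μ)(145) = 0

Divisors of 145: [1, 5, 29, 145]. For each d | 145:
  d = 1: 𝟙(1) · μ(145/1) = 1 · 1 = 1
  d = 5: 𝟙(5) · μ(145/5) = 1 · -1 = -1
  d = 29: 𝟙(29) · μ(145/29) = 1 · -1 = -1
  d = 145: 𝟙(145) · μ(145/145) = 1 · 1 = 1
Summing: (𝟙 * μ)(145) = 1 + -1 + -1 + 1 = 0.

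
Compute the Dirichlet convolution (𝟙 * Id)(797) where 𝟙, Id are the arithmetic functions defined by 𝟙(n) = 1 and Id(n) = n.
(𝟙 * Id)(797) = 798

Divisors of 797: [1, 797]. For each d | 797:
  d = 1: 𝟙(1) · Id(797/1) = 1 · 797 = 797
  d = 797: 𝟙(797) · Id(797/797) = 1 · 1 = 1
Summing: (𝟙 * Id)(797) = 797 + 1 = 798.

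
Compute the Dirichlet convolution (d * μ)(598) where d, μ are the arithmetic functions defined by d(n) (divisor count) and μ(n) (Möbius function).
(d * μ)(598) = 1

Divisors of 598: [1, 2, 13, 23, 26, 46, 299, 598]. For each d | 598:
  d = 1: d(1) · μ(598/1) = 1 · -1 = -1
  d = 2: d(2) · μ(598/2) = 2 · 1 = 2
  d = 13: d(13) · μ(598/13) = 2 · 1 = 2
  d = 23: d(23) · μ(598/23) = 2 · 1 = 2
  d = 26: d(26) · μ(598/26) = 4 · -1 = -4
  d = 46: d(46) · μ(598/46) = 4 · -1 = -4
  d = 299: d(299) · μ(598/299) = 4 · -1 = -4
  d = 598: d(598) · μ(598/598) = 8 · 1 = 8
Summing: (d * μ)(598) = -1 + 2 + 2 + 2 + -4 + -4 + -4 + 8 = 1.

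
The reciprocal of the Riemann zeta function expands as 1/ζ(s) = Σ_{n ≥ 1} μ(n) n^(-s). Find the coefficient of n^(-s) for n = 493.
μ(493) = 1

Factor n = 493 = 17 · 29. μ(n) = 0 if any exponent ≥ 2 (not squarefree); otherwise μ(n) = (−1)^{ω(n)} where ω(n) is the number of distinct prime factors. Applying: μ(493) = 1.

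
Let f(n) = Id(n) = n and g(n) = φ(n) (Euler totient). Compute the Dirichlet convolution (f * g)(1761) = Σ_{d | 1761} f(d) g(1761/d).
(Id * φ)(1761) = 5865

Divisors of 1761: [1, 3, 587, 1761]. For each d | 1761:
  d = 1: Id(1) · φ(1761/1) = 1 · 1172 = 1172
  d = 3: Id(3) · φ(1761/3) = 3 · 586 = 1758
  d = 587: Id(587) · φ(1761/587) = 587 · 2 = 1174
  d = 1761: Id(1761) · φ(1761/1761) = 1761 · 1 = 1761
Summing: (Id * φ)(1761) = 1172 + 1758 + 1174 + 1761 = 5865.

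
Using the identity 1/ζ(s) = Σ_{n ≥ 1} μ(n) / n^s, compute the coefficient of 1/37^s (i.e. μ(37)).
μ(37) = -1

Factor n = 37 = 37. μ(n) = 0 if any exponent ≥ 2 (not squarefree); otherwise μ(n) = (−1)^{ω(n)} where ω(n) is the number of distinct prime factors. Applying: μ(37) = -1.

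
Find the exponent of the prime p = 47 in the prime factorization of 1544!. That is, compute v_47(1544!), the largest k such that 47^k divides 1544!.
v_47(1544!) = 32

Legendre's formula: v_p(n!) = Σ_{k ≥ 1} ⌊n / p^k⌋. For p = 47, n = 1544, the terms are:
  ⌊1544/47^1⌋ = ⌊1544/47⌋ = 32
(the next term ⌊1544/47^2⌋ = 0, terminating the sum). Summing: v_47(1544!) = 32 = 32.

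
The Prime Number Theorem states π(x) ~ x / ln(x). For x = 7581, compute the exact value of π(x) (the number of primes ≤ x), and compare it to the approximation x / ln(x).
π(7581) = 962;  x/ln(x) ≈ 848.61;  relative error ≈ 11.79%.

Directly count primes up to 7581: π(7581) = 962. The PNT approximation gives 7581/ln(7581) ≈ 7581/8.93340 ≈ 848.61. Relative error (π(x) − x/ln(x)) / π(x) ≈ 11.79%; the approximation is known to undercount slightly (Li(x) is a better estimate).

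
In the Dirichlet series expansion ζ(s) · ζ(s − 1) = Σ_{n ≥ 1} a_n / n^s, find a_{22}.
σ(22) = 36

In the product (Σ m^0/m^s)(Σ k / k^s) = Σ (Σ_{d | n} d) / n^s, the coefficient of 1/n^s is σ(n) = Σ_{d | n} d. For n = 22, divisors are [1, 2, 11, 22]; summing: σ(22) = 36.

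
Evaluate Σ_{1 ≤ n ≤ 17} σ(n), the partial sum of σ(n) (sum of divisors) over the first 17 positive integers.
Σ_{n ≤ 17} σ(n) = 238

Compute σ(n) for each 1 ≤ n ≤ 17: σ(1) = 1, σ(2) = 3, σ(3) = 4, σ(4) = 7, σ(5) = 6, σ(6) = 12, σ(7) = 8, σ(8) = 15, σ(9) = 13, σ(10) = 18, σ(11) = 12, σ(12) = 28, σ(13) = 14, σ(14) = 24, σ(15) = 24, σ(16) = 31, σ(17) = 18. Summing all 17 values: 238. (Average order: Σ_{n ≤ x} σ(n) ~ (π²/12) x². For x = 17, (π²/12)·17² ≈ 237.69.)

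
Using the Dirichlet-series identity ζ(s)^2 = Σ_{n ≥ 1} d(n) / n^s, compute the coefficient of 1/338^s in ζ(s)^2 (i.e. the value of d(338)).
d(338) = 6

ζ(s)^2 = (Σ 1/m^s)(Σ 1/k^s). The coefficient of 1/n^s in the product is the number of ordered pairs (m, k) with mk = n, which equals d(n). For n = 338, divisors are [1, 2, 13, 26, 169, 338], so d(338) = 6.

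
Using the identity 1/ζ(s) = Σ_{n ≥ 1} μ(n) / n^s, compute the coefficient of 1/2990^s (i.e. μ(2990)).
μ(2990) = 1

Factor n = 2990 = 2 · 5 · 13 · 23. μ(n) = 0 if any exponent ≥ 2 (not squarefree); otherwise μ(n) = (−1)^{ω(n)} where ω(n) is the number of distinct prime factors. Applying: μ(2990) = 1.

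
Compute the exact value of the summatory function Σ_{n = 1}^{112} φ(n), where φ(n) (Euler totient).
Σ_{n ≤ 112} φ(n) = 3836

Compute φ(n) for each 1 ≤ n ≤ 112: φ(1) = 1, φ(2) = 1, φ(3) = 2, φ(4) = 2, φ(5) = 4, φ(6) = 2, φ(7) = 6, φ(8) = 4, φ(9) = 6, φ(10) = 4, φ(11) = 10, φ(12) = 4, φ(13) = 12, φ(14) = 6, φ(15) = 8, φ(16) = 8, φ(17) = 16, φ(18) = 6, φ(19) = 18, φ(20) = 8, φ(21) = 12, φ(22) = 10, φ(23) = 22, φ(24) = 8, φ(25) = 20, φ(26) = 12, φ(27) = 18, φ(28) = 12, φ(29) = 28, φ(30) = 8, φ(31) = 30, φ(32) = 16, φ(33) = 20, φ(34) = 16, φ(35) = 24, φ(36) = 12, φ(37) = 36, φ(38) = 18, φ(39) = 24, φ(40) = 16, φ(41) = 40, φ(42) = 12, φ(43) = 42, φ(44) = 20, φ(45) = 24, φ(46) = 22, φ(47) = 46, φ(48) = 16, φ(49) = 42, φ(50) = 20, φ(51) = 32, φ(52) = 24, φ(53) = 52, φ(54) = 18, φ(55) = 40, φ(56) = 24, φ(57) = 36, φ(58) = 28, φ(59) = 58, φ(60) = 16, φ(61) = 60, φ(62) = 30, φ(63) = 36, φ(64) = 32, φ(65) = 48, φ(66) = 20, φ(67) = 66, φ(68) = 32, φ(69) = 44, φ(70) = 24, φ(71) = 70, φ(72) = 24, φ(73) = 72, φ(74) = 36, φ(75) = 40, φ(76) = 36, φ(77) = 60, φ(78) = 24, φ(79) = 78, φ(80) = 32, φ(81) = 54, φ(82) = 40, φ(83) = 82, φ(84) = 24, φ(85) = 64, φ(86) = 42, φ(87) = 56, φ(88) = 40, φ(89) = 88, φ(90) = 24, φ(91) = 72, φ(92) = 44, φ(93) = 60, φ(94) = 46, φ(95) = 72, φ(96) = 32, φ(97) = 96, φ(98) = 42, φ(99) = 60, φ(100) = 40, φ(101) = 100, φ(102) = 32, φ(103) = 102, φ(104) = 48, φ(105) = 48, φ(106) = 52, φ(107) = 106, φ(108) = 36, φ(109) = 108, φ(110) = 40, φ(111) = 72, φ(112) = 48. Summing all 112 values: 3836. (Average order: Σ_{n ≤ x} φ(n) ~ (3/π²) x². For x = 112, (3/π²)·112² ≈ 3812.92.)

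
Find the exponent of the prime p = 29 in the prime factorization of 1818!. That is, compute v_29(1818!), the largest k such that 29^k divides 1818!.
v_29(1818!) = 64

Legendre's formula: v_p(n!) = Σ_{k ≥ 1} ⌊n / p^k⌋. For p = 29, n = 1818, the terms are:
  ⌊1818/29^1⌋ = ⌊1818/29⌋ = 62
  ⌊1818/29^2⌋ = ⌊1818/841⌋ = 2
(the next term ⌊1818/29^3⌋ = 0, terminating the sum). Summing: v_29(1818!) = 62 + 2 = 64.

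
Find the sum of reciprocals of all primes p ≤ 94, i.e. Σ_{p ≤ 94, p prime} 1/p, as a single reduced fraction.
Σ 1/p = 42605658161771733665696611824842057/23768741896345550770650537601358310

π(94) = 24, so the primes ≤ 94 are [2, 3, 5, 7, 11, 13, 17, 19, 23, 29, 31, 37, 41, 43, 47, 53, 59, 61, 67, 71, 73, 79, 83, 89]. Summing 1/p over these primes: 42605658161771733665696611824842057/23768741896345550770650537601358310 ≈ 1.7925. Mertens estimate ln ln(94) + 0.2615 ≈ 1.7751.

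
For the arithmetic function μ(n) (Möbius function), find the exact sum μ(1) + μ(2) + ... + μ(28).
Σ_{n ≤ 28} μ(n) = -1

Compute μ(n) for each 1 ≤ n ≤ 28: μ(1) = 1, μ(2) = -1, μ(3) = -1, μ(4) = 0, μ(5) = -1, μ(6) = 1, μ(7) = -1, μ(8) = 0, μ(9) = 0, μ(10) = 1, μ(11) = -1, μ(12) = 0, μ(13) = -1, μ(14) = 1, μ(15) = 1, μ(16) = 0, μ(17) = -1, μ(18) = 0, μ(19) = -1, μ(20) = 0, μ(21) = 1, μ(22) = 1, μ(23) = -1, μ(24) = 0, μ(25) = 0, μ(26) = 1, μ(27) = 0, μ(28) = 0. Summing all 28 values: -1. (Mertens function M(x) = Σ_{n ≤ x} μ(n); on average M(x) should be small (PNT ⟺ M(x) = o(x)).)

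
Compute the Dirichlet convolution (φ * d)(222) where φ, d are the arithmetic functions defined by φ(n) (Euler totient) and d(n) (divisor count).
(φ * d)(222) = 456

Divisors of 222: [1, 2, 3, 6, 37, 74, 111, 222]. For each d | 222:
  d = 1: φ(1) · d(222/1) = 1 · 8 = 8
  d = 2: φ(2) · d(222/2) = 1 · 4 = 4
  d = 3: φ(3) · d(222/3) = 2 · 4 = 8
  d = 6: φ(6) · d(222/6) = 2 · 2 = 4
  d = 37: φ(37) · d(222/37) = 36 · 4 = 144
  d = 74: φ(74) · d(222/74) = 36 · 2 = 72
  d = 111: φ(111) · d(222/111) = 72 · 2 = 144
  d = 222: φ(222) · d(222/222) = 72 · 1 = 72
Summing: (φ * d)(222) = 8 + 4 + 8 + 4 + 144 + 72 + 144 + 72 = 456.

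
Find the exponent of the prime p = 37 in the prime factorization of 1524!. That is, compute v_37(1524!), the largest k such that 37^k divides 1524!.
v_37(1524!) = 42

Legendre's formula: v_p(n!) = Σ_{k ≥ 1} ⌊n / p^k⌋. For p = 37, n = 1524, the terms are:
  ⌊1524/37^1⌋ = ⌊1524/37⌋ = 41
  ⌊1524/37^2⌋ = ⌊1524/1369⌋ = 1
(the next term ⌊1524/37^3⌋ = 0, terminating the sum). Summing: v_37(1524!) = 41 + 1 = 42.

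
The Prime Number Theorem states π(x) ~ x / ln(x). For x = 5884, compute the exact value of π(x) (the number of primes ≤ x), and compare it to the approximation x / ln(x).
π(5884) = 775;  x/ln(x) ≈ 677.88;  relative error ≈ 12.53%.

Directly count primes up to 5884: π(5884) = 775. The PNT approximation gives 5884/ln(5884) ≈ 5884/8.67999 ≈ 677.88. Relative error (π(x) − x/ln(x)) / π(x) ≈ 12.53%; the approximation is known to undercount slightly (Li(x) is a better estimate).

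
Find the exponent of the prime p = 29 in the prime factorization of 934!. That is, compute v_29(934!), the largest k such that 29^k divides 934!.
v_29(934!) = 33

Legendre's formula: v_p(n!) = Σ_{k ≥ 1} ⌊n / p^k⌋. For p = 29, n = 934, the terms are:
  ⌊934/29^1⌋ = ⌊934/29⌋ = 32
  ⌊934/29^2⌋ = ⌊934/841⌋ = 1
(the next term ⌊934/29^3⌋ = 0, terminating the sum). Summing: v_29(934!) = 32 + 1 = 33.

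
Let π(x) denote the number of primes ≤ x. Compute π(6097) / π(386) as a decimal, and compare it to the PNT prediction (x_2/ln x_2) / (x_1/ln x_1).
π(6097)/π(386) = 795/76 ≈ 10.4605;  PNT prediction ≈ 10.7939.

π(386) = 76 and π(6097) = 795, so π(6097)/π(386) ≈ 10.4605. The PNT-predicted ratio is (6097/ln(6097)) / (386/ln(386)) ≈ 10.7939. The two agree to within a few percent, as expected.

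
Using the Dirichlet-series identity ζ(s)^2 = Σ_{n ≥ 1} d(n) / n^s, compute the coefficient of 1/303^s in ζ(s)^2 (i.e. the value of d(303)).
d(303) = 4

ζ(s)^2 = (Σ 1/m^s)(Σ 1/k^s). The coefficient of 1/n^s in the product is the number of ordered pairs (m, k) with mk = n, which equals d(n). For n = 303, divisors are [1, 3, 101, 303], so d(303) = 4.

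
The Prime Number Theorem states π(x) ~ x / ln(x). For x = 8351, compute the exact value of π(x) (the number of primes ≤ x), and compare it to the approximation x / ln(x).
π(8351) = 1045;  x/ln(x) ≈ 924.79;  relative error ≈ 11.50%.

Directly count primes up to 8351: π(8351) = 1045. The PNT approximation gives 8351/ln(8351) ≈ 8351/9.03014 ≈ 924.79. Relative error (π(x) − x/ln(x)) / π(x) ≈ 11.50%; the approximation is known to undercount slightly (Li(x) is a better estimate).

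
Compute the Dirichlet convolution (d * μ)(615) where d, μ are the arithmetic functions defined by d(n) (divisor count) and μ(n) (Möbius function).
(d * μ)(615) = 1

Divisors of 615: [1, 3, 5, 15, 41, 123, 205, 615]. For each d | 615:
  d = 1: d(1) · μ(615/1) = 1 · -1 = -1
  d = 3: d(3) · μ(615/3) = 2 · 1 = 2
  d = 5: d(5) · μ(615/5) = 2 · 1 = 2
  d = 15: d(15) · μ(615/15) = 4 · -1 = -4
  d = 41: d(41) · μ(615/41) = 2 · 1 = 2
  d = 123: d(123) · μ(615/123) = 4 · -1 = -4
  d = 205: d(205) · μ(615/205) = 4 · -1 = -4
  d = 615: d(615) · μ(615/615) = 8 · 1 = 8
Summing: (d * μ)(615) = -1 + 2 + 2 + -4 + 2 + -4 + -4 + 8 = 1.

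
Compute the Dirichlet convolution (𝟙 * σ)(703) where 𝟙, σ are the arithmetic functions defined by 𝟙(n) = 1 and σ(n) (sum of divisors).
(𝟙 * σ)(703) = 819

Divisors of 703: [1, 19, 37, 703]. For each d | 703:
  d = 1: 𝟙(1) · σ(703/1) = 1 · 760 = 760
  d = 19: 𝟙(19) · σ(703/19) = 1 · 38 = 38
  d = 37: 𝟙(37) · σ(703/37) = 1 · 20 = 20
  d = 703: 𝟙(703) · σ(703/703) = 1 · 1 = 1
Summing: (𝟙 * σ)(703) = 760 + 38 + 20 + 1 = 819.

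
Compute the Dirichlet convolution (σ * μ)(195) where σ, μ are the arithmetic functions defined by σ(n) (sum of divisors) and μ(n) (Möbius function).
(σ * μ)(195) = 195

Divisors of 195: [1, 3, 5, 13, 15, 39, 65, 195]. For each d | 195:
  d = 1: σ(1) · μ(195/1) = 1 · -1 = -1
  d = 3: σ(3) · μ(195/3) = 4 · 1 = 4
  d = 5: σ(5) · μ(195/5) = 6 · 1 = 6
  d = 13: σ(13) · μ(195/13) = 14 · 1 = 14
  d = 15: σ(15) · μ(195/15) = 24 · -1 = -24
  d = 39: σ(39) · μ(195/39) = 56 · -1 = -56
  d = 65: σ(65) · μ(195/65) = 84 · -1 = -84
  d = 195: σ(195) · μ(195/195) = 336 · 1 = 336
Summing: (σ * μ)(195) = -1 + 4 + 6 + 14 + -24 + -56 + -84 + 336 = 195.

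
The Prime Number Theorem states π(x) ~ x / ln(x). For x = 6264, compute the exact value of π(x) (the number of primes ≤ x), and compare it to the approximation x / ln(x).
π(6264) = 814;  x/ln(x) ≈ 716.49;  relative error ≈ 11.98%.

Directly count primes up to 6264: π(6264) = 814. The PNT approximation gives 6264/ln(6264) ≈ 6264/8.74257 ≈ 716.49. Relative error (π(x) − x/ln(x)) / π(x) ≈ 11.98%; the approximation is known to undercount slightly (Li(x) is a better estimate).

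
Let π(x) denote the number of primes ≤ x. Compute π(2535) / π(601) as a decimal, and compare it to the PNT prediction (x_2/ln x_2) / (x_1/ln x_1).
π(2535)/π(601) = 370/110 ≈ 3.3636;  PNT prediction ≈ 3.4434.

π(601) = 110 and π(2535) = 370, so π(2535)/π(601) ≈ 3.3636. The PNT-predicted ratio is (2535/ln(2535)) / (601/ln(601)) ≈ 3.4434. The two agree to within a few percent, as expected.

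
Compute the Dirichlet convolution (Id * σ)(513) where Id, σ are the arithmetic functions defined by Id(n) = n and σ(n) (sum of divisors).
(Id * σ)(513) = 5538

Divisors of 513: [1, 3, 9, 19, 27, 57, 171, 513]. For each d | 513:
  d = 1: Id(1) · σ(513/1) = 1 · 800 = 800
  d = 3: Id(3) · σ(513/3) = 3 · 260 = 780
  d = 9: Id(9) · σ(513/9) = 9 · 80 = 720
  d = 19: Id(19) · σ(513/19) = 19 · 40 = 760
  d = 27: Id(27) · σ(513/27) = 27 · 20 = 540
  d = 57: Id(57) · σ(513/57) = 57 · 13 = 741
  d = 171: Id(171) · σ(513/171) = 171 · 4 = 684
  d = 513: Id(513) · σ(513/513) = 513 · 1 = 513
Summing: (Id * σ)(513) = 800 + 780 + 720 + 760 + 540 + 741 + 684 + 513 = 5538.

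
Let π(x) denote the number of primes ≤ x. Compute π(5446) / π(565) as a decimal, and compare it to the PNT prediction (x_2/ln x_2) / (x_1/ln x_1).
π(5446)/π(565) = 720/103 ≈ 6.9903;  PNT prediction ≈ 7.1002.

π(565) = 103 and π(5446) = 720, so π(5446)/π(565) ≈ 6.9903. The PNT-predicted ratio is (5446/ln(5446)) / (565/ln(565)) ≈ 7.1002. The two agree to within a few percent, as expected.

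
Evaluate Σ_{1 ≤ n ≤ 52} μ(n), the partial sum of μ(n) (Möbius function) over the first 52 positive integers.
Σ_{n ≤ 52} μ(n) = -2

Compute μ(n) for each 1 ≤ n ≤ 52: μ(1) = 1, μ(2) = -1, μ(3) = -1, μ(4) = 0, μ(5) = -1, μ(6) = 1, μ(7) = -1, μ(8) = 0, μ(9) = 0, μ(10) = 1, μ(11) = -1, μ(12) = 0, μ(13) = -1, μ(14) = 1, μ(15) = 1, μ(16) = 0, μ(17) = -1, μ(18) = 0, μ(19) = -1, μ(20) = 0, μ(21) = 1, μ(22) = 1, μ(23) = -1, μ(24) = 0, μ(25) = 0, μ(26) = 1, μ(27) = 0, μ(28) = 0, μ(29) = -1, μ(30) = -1, μ(31) = -1, μ(32) = 0, μ(33) = 1, μ(34) = 1, μ(35) = 1, μ(36) = 0, μ(37) = -1, μ(38) = 1, μ(39) = 1, μ(40) = 0, μ(41) = -1, μ(42) = -1, μ(43) = -1, μ(44) = 0, μ(45) = 0, μ(46) = 1, μ(47) = -1, μ(48) = 0, μ(49) = 0, μ(50) = 0, μ(51) = 1, μ(52) = 0. Summing all 52 values: -2. (Mertens function M(x) = Σ_{n ≤ x} μ(n); on average M(x) should be small (PNT ⟺ M(x) = o(x)).)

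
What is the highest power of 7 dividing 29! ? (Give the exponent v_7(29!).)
v_7(29!) = 4

Legendre's formula: v_p(n!) = Σ_{k ≥ 1} ⌊n / p^k⌋. For p = 7, n = 29, the terms are:
  ⌊29/7^1⌋ = ⌊29/7⌋ = 4
(the next term ⌊29/7^2⌋ = 0, terminating the sum). Summing: v_7(29!) = 4 = 4.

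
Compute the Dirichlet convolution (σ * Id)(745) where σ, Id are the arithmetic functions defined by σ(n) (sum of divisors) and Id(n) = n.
(σ * Id)(745) = 3289

Divisors of 745: [1, 5, 149, 745]. For each d | 745:
  d = 1: σ(1) · Id(745/1) = 1 · 745 = 745
  d = 5: σ(5) · Id(745/5) = 6 · 149 = 894
  d = 149: σ(149) · Id(745/149) = 150 · 5 = 750
  d = 745: σ(745) · Id(745/745) = 900 · 1 = 900
Summing: (σ * Id)(745) = 745 + 894 + 750 + 900 = 3289.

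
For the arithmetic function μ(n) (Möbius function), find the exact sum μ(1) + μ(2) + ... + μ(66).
Σ_{n ≤ 66} μ(n) = -1

Compute μ(n) for each 1 ≤ n ≤ 66: μ(1) = 1, μ(2) = -1, μ(3) = -1, μ(4) = 0, μ(5) = -1, μ(6) = 1, μ(7) = -1, μ(8) = 0, μ(9) = 0, μ(10) = 1, μ(11) = -1, μ(12) = 0, μ(13) = -1, μ(14) = 1, μ(15) = 1, μ(16) = 0, μ(17) = -1, μ(18) = 0, μ(19) = -1, μ(20) = 0, μ(21) = 1, μ(22) = 1, μ(23) = -1, μ(24) = 0, μ(25) = 0, μ(26) = 1, μ(27) = 0, μ(28) = 0, μ(29) = -1, μ(30) = -1, μ(31) = -1, μ(32) = 0, μ(33) = 1, μ(34) = 1, μ(35) = 1, μ(36) = 0, μ(37) = -1, μ(38) = 1, μ(39) = 1, μ(40) = 0, μ(41) = -1, μ(42) = -1, μ(43) = -1, μ(44) = 0, μ(45) = 0, μ(46) = 1, μ(47) = -1, μ(48) = 0, μ(49) = 0, μ(50) = 0, μ(51) = 1, μ(52) = 0, μ(53) = -1, μ(54) = 0, μ(55) = 1, μ(56) = 0, μ(57) = 1, μ(58) = 1, μ(59) = -1, μ(60) = 0, μ(61) = -1, μ(62) = 1, μ(63) = 0, μ(64) = 0, μ(65) = 1, μ(66) = -1. Summing all 66 values: -1. (Mertens function M(x) = Σ_{n ≤ x} μ(n); on average M(x) should be small (PNT ⟺ M(x) = o(x)).)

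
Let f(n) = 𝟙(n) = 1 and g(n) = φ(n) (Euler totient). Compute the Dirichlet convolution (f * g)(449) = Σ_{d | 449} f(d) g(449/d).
(𝟙 * φ)(449) = 449

Divisors of 449: [1, 449]. For each d | 449:
  d = 1: 𝟙(1) · φ(449/1) = 1 · 448 = 448
  d = 449: 𝟙(449) · φ(449/449) = 1 · 1 = 1
Summing: (𝟙 * φ)(449) = 448 + 1 = 449.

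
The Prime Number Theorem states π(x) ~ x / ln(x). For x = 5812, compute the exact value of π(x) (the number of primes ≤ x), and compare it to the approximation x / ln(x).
π(5812) = 762;  x/ln(x) ≈ 670.54;  relative error ≈ 12.00%.

Directly count primes up to 5812: π(5812) = 762. The PNT approximation gives 5812/ln(5812) ≈ 5812/8.66768 ≈ 670.54. Relative error (π(x) − x/ln(x)) / π(x) ≈ 12.00%; the approximation is known to undercount slightly (Li(x) is a better estimate).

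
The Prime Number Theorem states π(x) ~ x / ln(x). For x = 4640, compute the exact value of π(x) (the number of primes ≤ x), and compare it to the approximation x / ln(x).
π(4640) = 626;  x/ln(x) ≈ 549.60;  relative error ≈ 12.20%.

Directly count primes up to 4640: π(4640) = 626. The PNT approximation gives 4640/ln(4640) ≈ 4640/8.44247 ≈ 549.60. Relative error (π(x) − x/ln(x)) / π(x) ≈ 12.20%; the approximation is known to undercount slightly (Li(x) is a better estimate).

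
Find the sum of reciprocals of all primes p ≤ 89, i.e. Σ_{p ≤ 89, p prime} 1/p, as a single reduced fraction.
Σ 1/p = 42605658161771733665696611824842057/23768741896345550770650537601358310

π(89) = 24, so the primes ≤ 89 are [2, 3, 5, 7, 11, 13, 17, 19, 23, 29, 31, 37, 41, 43, 47, 53, 59, 61, 67, 71, 73, 79, 83, 89]. Summing 1/p over these primes: 42605658161771733665696611824842057/23768741896345550770650537601358310 ≈ 1.7925. Mertens estimate ln ln(89) + 0.2615 ≈ 1.7630.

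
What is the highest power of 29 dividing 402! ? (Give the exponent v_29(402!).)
v_29(402!) = 13

Legendre's formula: v_p(n!) = Σ_{k ≥ 1} ⌊n / p^k⌋. For p = 29, n = 402, the terms are:
  ⌊402/29^1⌋ = ⌊402/29⌋ = 13
(the next term ⌊402/29^2⌋ = 0, terminating the sum). Summing: v_29(402!) = 13 = 13.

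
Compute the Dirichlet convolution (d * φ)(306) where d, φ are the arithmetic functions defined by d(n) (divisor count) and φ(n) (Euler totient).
(d * φ)(306) = 702

Divisors of 306: [1, 2, 3, 6, 9, 17, 18, 34, 51, 102, 153, 306]. For each d | 306:
  d = 1: d(1) · φ(306/1) = 1 · 96 = 96
  d = 2: d(2) · φ(306/2) = 2 · 96 = 192
  d = 3: d(3) · φ(306/3) = 2 · 32 = 64
  d = 6: d(6) · φ(306/6) = 4 · 32 = 128
  d = 9: d(9) · φ(306/9) = 3 · 16 = 48
  d = 17: d(17) · φ(306/17) = 2 · 6 = 12
  d = 18: d(18) · φ(306/18) = 6 · 16 = 96
  d = 34: d(34) · φ(306/34) = 4 · 6 = 24
  d = 51: d(51) · φ(306/51) = 4 · 2 = 8
  d = 102: d(102) · φ(306/102) = 8 · 2 = 16
  d = 153: d(153) · φ(306/153) = 6 · 1 = 6
  d = 306: d(306) · φ(306/306) = 12 · 1 = 12
Summing: (d * φ)(306) = 96 + 192 + 64 + 128 + 48 + 12 + 96 + 24 + 8 + 16 + 6 + 12 = 702.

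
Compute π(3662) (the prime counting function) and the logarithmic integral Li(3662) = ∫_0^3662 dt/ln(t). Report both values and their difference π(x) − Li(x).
π(3662) = 511;  Li(3662) ≈ 524.40;  π(x) − Li(x) ≈ -13.40.

Direct count of primes ≤ 3662 gives π(3662) = 511. Numerical evaluation of the logarithmic integral gives Li(3662) ≈ 524.40. The difference π(x) − Li(x) ≈ -13.40 is typically negative for small/moderate x (Li(x) overestimates), though Littlewood's theorem shows this sign changes infinitely often.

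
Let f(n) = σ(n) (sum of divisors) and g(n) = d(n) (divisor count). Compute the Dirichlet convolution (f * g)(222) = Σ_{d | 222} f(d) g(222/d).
(σ * d)(222) = 1200

Divisors of 222: [1, 2, 3, 6, 37, 74, 111, 222]. For each d | 222:
  d = 1: σ(1) · d(222/1) = 1 · 8 = 8
  d = 2: σ(2) · d(222/2) = 3 · 4 = 12
  d = 3: σ(3) · d(222/3) = 4 · 4 = 16
  d = 6: σ(6) · d(222/6) = 12 · 2 = 24
  d = 37: σ(37) · d(222/37) = 38 · 4 = 152
  d = 74: σ(74) · d(222/74) = 114 · 2 = 228
  d = 111: σ(111) · d(222/111) = 152 · 2 = 304
  d = 222: σ(222) · d(222/222) = 456 · 1 = 456
Summing: (σ * d)(222) = 8 + 12 + 16 + 24 + 152 + 228 + 304 + 456 = 1200.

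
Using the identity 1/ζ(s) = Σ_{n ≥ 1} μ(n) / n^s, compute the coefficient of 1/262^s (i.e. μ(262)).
μ(262) = 1

Factor n = 262 = 2 · 131. μ(n) = 0 if any exponent ≥ 2 (not squarefree); otherwise μ(n) = (−1)^{ω(n)} where ω(n) is the number of distinct prime factors. Applying: μ(262) = 1.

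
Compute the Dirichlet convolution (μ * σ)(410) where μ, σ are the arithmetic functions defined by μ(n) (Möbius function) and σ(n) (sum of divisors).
(μ * σ)(410) = 410

Divisors of 410: [1, 2, 5, 10, 41, 82, 205, 410]. For each d | 410:
  d = 1: μ(1) · σ(410/1) = 1 · 756 = 756
  d = 2: μ(2) · σ(410/2) = -1 · 252 = -252
  d = 5: μ(5) · σ(410/5) = -1 · 126 = -126
  d = 10: μ(10) · σ(410/10) = 1 · 42 = 42
  d = 41: μ(41) · σ(410/41) = -1 · 18 = -18
  d = 82: μ(82) · σ(410/82) = 1 · 6 = 6
  d = 205: μ(205) · σ(410/205) = 1 · 3 = 3
  d = 410: μ(410) · σ(410/410) = -1 · 1 = -1
Summing: (μ * σ)(410) = 756 + -252 + -126 + 42 + -18 + 6 + 3 + -1 = 410.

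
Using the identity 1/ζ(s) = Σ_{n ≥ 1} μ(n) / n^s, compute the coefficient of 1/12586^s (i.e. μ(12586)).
μ(12586) = 1

Factor n = 12586 = 2 · 7 · 29 · 31. μ(n) = 0 if any exponent ≥ 2 (not squarefree); otherwise μ(n) = (−1)^{ω(n)} where ω(n) is the number of distinct prime factors. Applying: μ(12586) = 1.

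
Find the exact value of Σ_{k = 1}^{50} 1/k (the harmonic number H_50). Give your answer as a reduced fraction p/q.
H_50 = 13943237577224054960759/3099044504245996706400

Direct summation: H_50 = 1 + 1/2 + ... + 1/50. The least common denominator is lcm(1, ..., 50) = 3099044504245996706400; over this denominator the numerator is 3099044504245996706400 + 1549522252122998353200 + 1033014834748665568800 + 774761126061499176600 + 619808900849199341280 + 516507417374332784400 + 442720643463713815200 + 387380563030749588300 + 344338278249555189600 + 309904450424599670640 + 281731318567817882400 + 258253708687166392200 + 238388038788153592800 + 221360321731856907600 + 206602966949733113760 + 193690281515374794150 + 182296735543882159200 + 172169139124777594800 + 163107605486631405600 + 154952225212299835320 + 147573547821237938400 + 140865659283908941200 + 134741065401999856800 + 129126854343583196100 + 123961780169839868256 + 119194019394076796400 + 114779426083185063200 + 110680160865928453800 + 106863603594689541600 + 103301483474866556880 + 99969177556322474400 + 96845140757687397075 + 93910439522605960800 + 91148367771941079600 + 88544128692742763040 + 86084569562388797400 + 83757959574216127200 + 81553802743315702800 + 79462679596051197600 + 77476112606149917660 + 75586451323073090400 + 73786773910618969200 + 72070802424325504800 + 70432829641954470600 + 68867655649911037920 + 67370532700999928400 + 65937117111616951200 + 64563427171791598050 + 63245806209101973600 + 61980890084919934128 = 13943237577224054960759, so H_50 = 13943237577224054960759/3099044504245996706400 (already in lowest terms) ≈ 4.49921. (The PNT-adjacent estimate ln(50) + γ ≈ 4.48924 matches within O(1/n).)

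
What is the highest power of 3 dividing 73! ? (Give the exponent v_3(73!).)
v_3(73!) = 34

Legendre's formula: v_p(n!) = Σ_{k ≥ 1} ⌊n / p^k⌋. For p = 3, n = 73, the terms are:
  ⌊73/3^1⌋ = ⌊73/3⌋ = 24
  ⌊73/3^2⌋ = ⌊73/9⌋ = 8
  ⌊73/3^3⌋ = ⌊73/27⌋ = 2
(the next term ⌊73/3^4⌋ = 0, terminating the sum). Summing: v_3(73!) = 24 + 8 + 2 = 34.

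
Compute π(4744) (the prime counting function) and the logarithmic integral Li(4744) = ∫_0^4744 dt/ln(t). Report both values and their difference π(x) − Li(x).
π(4744) = 639;  Li(4744) ≈ 654.13;  π(x) − Li(x) ≈ -15.13.

Direct count of primes ≤ 4744 gives π(4744) = 639. Numerical evaluation of the logarithmic integral gives Li(4744) ≈ 654.13. The difference π(x) − Li(x) ≈ -15.13 is typically negative for small/moderate x (Li(x) overestimates), though Littlewood's theorem shows this sign changes infinitely often.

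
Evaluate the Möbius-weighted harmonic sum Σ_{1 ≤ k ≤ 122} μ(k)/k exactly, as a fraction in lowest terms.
Σ μ(k)/k = -2608290726639331073360151426179268330820642/3161005464041760778814520629154366249327468699

Values of μ(k) for 1 ≤ k ≤ 122: μ(1) = 1, μ(2) = -1, μ(3) = -1, μ(5) = -1, μ(6) = 1, μ(7) = -1, μ(10) = 1, μ(11) = -1, μ(13) = -1, μ(14) = 1, μ(15) = 1, μ(17) = -1, μ(19) = -1, μ(21) = 1, μ(22) = 1, μ(23) = -1, μ(26) = 1, μ(29) = -1, μ(30) = -1, μ(31) = -1, μ(33) = 1, μ(34) = 1, μ(35) = 1, μ(37) = -1, μ(38) = 1, μ(39) = 1, μ(41) = -1, μ(42) = -1, μ(43) = -1, μ(46) = 1, μ(47) = -1, μ(51) = 1, μ(53) = -1, μ(55) = 1, μ(57) = 1, μ(58) = 1, μ(59) = -1, μ(61) = -1, μ(62) = 1, μ(65) = 1, μ(66) = -1, μ(67) = -1, μ(69) = 1, μ(70) = -1, μ(71) = -1, μ(73) = -1, μ(74) = 1, μ(77) = 1, μ(78) = -1, μ(79) = -1, μ(82) = 1, μ(83) = -1, μ(85) = 1, μ(86) = 1, μ(87) = 1, μ(89) = -1, μ(91) = 1, μ(93) = 1, μ(94) = 1, μ(95) = 1, μ(97) = -1, μ(101) = -1, μ(102) = -1, μ(103) = -1, μ(105) = -1, μ(106) = 1, μ(107) = -1, μ(109) = -1, μ(110) = -1, μ(111) = 1, μ(113) = -1, μ(114) = -1, μ(115) = 1, μ(118) = 1, μ(119) = 1, μ(122) = 1, with μ = 0 on non-squarefree integers. Summing μ(k)/k for k where μ(k) ≠ 0 gives -2608290726639331073360151426179268330820642/3161005464041760778814520629154366249327468699 ≈ -0.0008. (PNT ⟺ this sum → 0 as n → ∞.)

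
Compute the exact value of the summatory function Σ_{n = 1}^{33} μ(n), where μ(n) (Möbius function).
Σ_{n ≤ 33} μ(n) = -3

Compute μ(n) for each 1 ≤ n ≤ 33: μ(1) = 1, μ(2) = -1, μ(3) = -1, μ(4) = 0, μ(5) = -1, μ(6) = 1, μ(7) = -1, μ(8) = 0, μ(9) = 0, μ(10) = 1, μ(11) = -1, μ(12) = 0, μ(13) = -1, μ(14) = 1, μ(15) = 1, μ(16) = 0, μ(17) = -1, μ(18) = 0, μ(19) = -1, μ(20) = 0, μ(21) = 1, μ(22) = 1, μ(23) = -1, μ(24) = 0, μ(25) = 0, μ(26) = 1, μ(27) = 0, μ(28) = 0, μ(29) = -1, μ(30) = -1, μ(31) = -1, μ(32) = 0, μ(33) = 1. Summing all 33 values: -3. (Mertens function M(x) = Σ_{n ≤ x} μ(n); on average M(x) should be small (PNT ⟺ M(x) = o(x)).)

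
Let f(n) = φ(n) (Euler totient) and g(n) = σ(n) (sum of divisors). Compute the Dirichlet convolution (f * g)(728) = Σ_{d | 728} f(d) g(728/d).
(φ * σ)(728) = 11648

Divisors of 728: [1, 2, 4, 7, 8, 13, 14, 26, 28, 52, 56, 91, 104, 182, 364, 728]. For each d | 728:
  d = 1: φ(1) · σ(728/1) = 1 · 1680 = 1680
  d = 2: φ(2) · σ(728/2) = 1 · 784 = 784
  d = 4: φ(4) · σ(728/4) = 2 · 336 = 672
  d = 7: φ(7) · σ(728/7) = 6 · 210 = 1260
  d = 8: φ(8) · σ(728/8) = 4 · 112 = 448
  d = 13: φ(13) · σ(728/13) = 12 · 120 = 1440
  d = 14: φ(14) · σ(728/14) = 6 · 98 = 588
  d = 26: φ(26) · σ(728/26) = 12 · 56 = 672
  d = 28: φ(28) · σ(728/28) = 12 · 42 = 504
  d = 52: φ(52) · σ(728/52) = 24 · 24 = 576
  d = 56: φ(56) · σ(728/56) = 24 · 14 = 336
  d = 91: φ(91) · σ(728/91) = 72 · 15 = 1080
  d = 104: φ(104) · σ(728/104) = 48 · 8 = 384
  d = 182: φ(182) · σ(728/182) = 72 · 7 = 504
  d = 364: φ(364) · σ(728/364) = 144 · 3 = 432
  d = 728: φ(728) · σ(728/728) = 288 · 1 = 288
Summing: (φ * σ)(728) = 1680 + 784 + 672 + 1260 + 448 + 1440 + 588 + 672 + 504 + 576 + 336 + 1080 + 384 + 504 + 432 + 288 = 11648.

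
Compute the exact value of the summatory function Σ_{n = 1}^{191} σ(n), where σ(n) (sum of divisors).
Σ_{n ≤ 191} σ(n) = 29982

Compute σ(n) for each 1 ≤ n ≤ 191: σ(1) = 1, σ(2) = 3, σ(3) = 4, σ(4) = 7, σ(5) = 6, σ(6) = 12, σ(7) = 8, σ(8) = 15, σ(9) = 13, σ(10) = 18, σ(11) = 12, σ(12) = 28, σ(13) = 14, σ(14) = 24, σ(15) = 24, σ(16) = 31, σ(17) = 18, σ(18) = 39, σ(19) = 20, σ(20) = 42, σ(21) = 32, σ(22) = 36, σ(23) = 24, σ(24) = 60, σ(25) = 31, σ(26) = 42, σ(27) = 40, σ(28) = 56, σ(29) = 30, σ(30) = 72, σ(31) = 32, σ(32) = 63, σ(33) = 48, σ(34) = 54, σ(35) = 48, σ(36) = 91, σ(37) = 38, σ(38) = 60, σ(39) = 56, σ(40) = 90, σ(41) = 42, σ(42) = 96, σ(43) = 44, σ(44) = 84, σ(45) = 78, σ(46) = 72, σ(47) = 48, σ(48) = 124, σ(49) = 57, σ(50) = 93, σ(51) = 72, σ(52) = 98, σ(53) = 54, σ(54) = 120, σ(55) = 72, σ(56) = 120, σ(57) = 80, σ(58) = 90, σ(59) = 60, σ(60) = 168, σ(61) = 62, σ(62) = 96, σ(63) = 104, σ(64) = 127, σ(65) = 84, σ(66) = 144, σ(67) = 68, σ(68) = 126, σ(69) = 96, σ(70) = 144, σ(71) = 72, σ(72) = 195, σ(73) = 74, σ(74) = 114, σ(75) = 124, σ(76) = 140, σ(77) = 96, σ(78) = 168, σ(79) = 80, σ(80) = 186, σ(81) = 121, σ(82) = 126, σ(83) = 84, σ(84) = 224, σ(85) = 108, σ(86) = 132, σ(87) = 120, σ(88) = 180, σ(89) = 90, σ(90) = 234, σ(91) = 112, σ(92) = 168, σ(93) = 128, σ(94) = 144, σ(95) = 120, σ(96) = 252, σ(97) = 98, σ(98) = 171, σ(99) = 156, σ(100) = 217, σ(101) = 102, σ(102) = 216, σ(103) = 104, σ(104) = 210, σ(105) = 192, σ(106) = 162, σ(107) = 108, σ(108) = 280, σ(109) = 110, σ(110) = 216, σ(111) = 152, σ(112) = 248, σ(113) = 114, σ(114) = 240, σ(115) = 144, σ(116) = 210, σ(117) = 182, σ(118) = 180, σ(119) = 144, σ(120) = 360, σ(121) = 133, σ(122) = 186, σ(123) = 168, σ(124) = 224, σ(125) = 156, σ(126) = 312, σ(127) = 128, σ(128) = 255, σ(129) = 176, σ(130) = 252, σ(131) = 132, σ(132) = 336, σ(133) = 160, σ(134) = 204, σ(135) = 240, σ(136) = 270, σ(137) = 138, σ(138) = 288, σ(139) = 140, σ(140) = 336, σ(141) = 192, σ(142) = 216, σ(143) = 168, σ(144) = 403, σ(145) = 180, σ(146) = 222, σ(147) = 228, σ(148) = 266, σ(149) = 150, σ(150) = 372, σ(151) = 152, σ(152) = 300, σ(153) = 234, σ(154) = 288, σ(155) = 192, σ(156) = 392, σ(157) = 158, σ(158) = 240, σ(159) = 216, σ(160) = 378, σ(161) = 192, σ(162) = 363, σ(163) = 164, σ(164) = 294, σ(165) = 288, σ(166) = 252, σ(167) = 168, σ(168) = 480, σ(169) = 183, σ(170) = 324, σ(171) = 260, σ(172) = 308, σ(173) = 174, σ(174) = 360, σ(175) = 248, σ(176) = 372, σ(177) = 240, σ(178) = 270, σ(179) = 180, σ(180) = 546, σ(181) = 182, σ(182) = 336, σ(183) = 248, σ(184) = 360, σ(185) = 228, σ(186) = 384, σ(187) = 216, σ(188) = 336, σ(189) = 320, σ(190) = 360, σ(191) = 192. Summing all 191 values: 29982. (Average order: Σ_{n ≤ x} σ(n) ~ (π²/12) x². For x = 191, (π²/12)·191² ≈ 30004.42.)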